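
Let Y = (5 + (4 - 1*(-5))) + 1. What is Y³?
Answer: 3375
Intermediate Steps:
Y = 15 (Y = (5 + (4 + 5)) + 1 = (5 + 9) + 1 = 14 + 1 = 15)
Y³ = 15³ = 3375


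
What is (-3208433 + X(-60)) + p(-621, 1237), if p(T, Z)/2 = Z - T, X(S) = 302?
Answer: -3204415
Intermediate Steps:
p(T, Z) = -2*T + 2*Z (p(T, Z) = 2*(Z - T) = -2*T + 2*Z)
(-3208433 + X(-60)) + p(-621, 1237) = (-3208433 + 302) + (-2*(-621) + 2*1237) = -3208131 + (1242 + 2474) = -3208131 + 3716 = -3204415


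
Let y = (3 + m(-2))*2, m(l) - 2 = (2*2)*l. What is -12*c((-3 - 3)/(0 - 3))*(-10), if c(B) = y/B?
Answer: -360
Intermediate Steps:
m(l) = 2 + 4*l (m(l) = 2 + (2*2)*l = 2 + 4*l)
y = -6 (y = (3 + (2 + 4*(-2)))*2 = (3 + (2 - 8))*2 = (3 - 6)*2 = -3*2 = -6)
c(B) = -6/B
-12*c((-3 - 3)/(0 - 3))*(-10) = -(-72)/((-3 - 3)/(0 - 3))*(-10) = -(-72)/((-6/(-3)))*(-10) = -(-72)/((-6*(-⅓)))*(-10) = -(-72)/2*(-10) = -12*(-3)*(-10) = 36*(-10) = -360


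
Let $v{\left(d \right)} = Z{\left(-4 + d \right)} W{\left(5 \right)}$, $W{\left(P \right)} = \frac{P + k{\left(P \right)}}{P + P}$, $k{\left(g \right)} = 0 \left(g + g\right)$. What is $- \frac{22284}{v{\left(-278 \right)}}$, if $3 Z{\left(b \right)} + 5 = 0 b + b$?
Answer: $\frac{133704}{287} \approx 465.87$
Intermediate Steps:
$k{\left(g \right)} = 0$ ($k{\left(g \right)} = 0 \cdot 2 g = 0$)
$W{\left(P \right)} = \frac{1}{2}$ ($W{\left(P \right)} = \frac{P + 0}{P + P} = \frac{P}{2 P} = P \frac{1}{2 P} = \frac{1}{2}$)
$Z{\left(b \right)} = - \frac{5}{3} + \frac{b}{3}$ ($Z{\left(b \right)} = - \frac{5}{3} + \frac{0 b + b}{3} = - \frac{5}{3} + \frac{0 + b}{3} = - \frac{5}{3} + \frac{b}{3}$)
$v{\left(d \right)} = - \frac{3}{2} + \frac{d}{6}$ ($v{\left(d \right)} = \left(- \frac{5}{3} + \frac{-4 + d}{3}\right) \frac{1}{2} = \left(- \frac{5}{3} + \left(- \frac{4}{3} + \frac{d}{3}\right)\right) \frac{1}{2} = \left(-3 + \frac{d}{3}\right) \frac{1}{2} = - \frac{3}{2} + \frac{d}{6}$)
$- \frac{22284}{v{\left(-278 \right)}} = - \frac{22284}{- \frac{3}{2} + \frac{1}{6} \left(-278\right)} = - \frac{22284}{- \frac{3}{2} - \frac{139}{3}} = - \frac{22284}{- \frac{287}{6}} = \left(-22284\right) \left(- \frac{6}{287}\right) = \frac{133704}{287}$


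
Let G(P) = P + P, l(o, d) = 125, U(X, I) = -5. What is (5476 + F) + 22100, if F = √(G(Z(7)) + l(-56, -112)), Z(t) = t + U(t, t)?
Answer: 27576 + √129 ≈ 27587.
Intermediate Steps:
Z(t) = -5 + t (Z(t) = t - 5 = -5 + t)
G(P) = 2*P
F = √129 (F = √(2*(-5 + 7) + 125) = √(2*2 + 125) = √(4 + 125) = √129 ≈ 11.358)
(5476 + F) + 22100 = (5476 + √129) + 22100 = 27576 + √129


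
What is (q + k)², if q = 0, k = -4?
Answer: 16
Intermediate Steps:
(q + k)² = (0 - 4)² = (-4)² = 16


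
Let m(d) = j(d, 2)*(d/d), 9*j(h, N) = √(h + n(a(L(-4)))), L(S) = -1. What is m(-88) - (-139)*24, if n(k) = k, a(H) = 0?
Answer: 3336 + 2*I*√22/9 ≈ 3336.0 + 1.0423*I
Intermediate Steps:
j(h, N) = √h/9 (j(h, N) = √(h + 0)/9 = √h/9)
m(d) = √d/9 (m(d) = (√d/9)*(d/d) = (√d/9)*1 = √d/9)
m(-88) - (-139)*24 = √(-88)/9 - (-139)*24 = (2*I*√22)/9 - 1*(-3336) = 2*I*√22/9 + 3336 = 3336 + 2*I*√22/9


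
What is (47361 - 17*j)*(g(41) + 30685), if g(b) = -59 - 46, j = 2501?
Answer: 148129520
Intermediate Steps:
g(b) = -105
(47361 - 17*j)*(g(41) + 30685) = (47361 - 17*2501)*(-105 + 30685) = (47361 - 42517)*30580 = 4844*30580 = 148129520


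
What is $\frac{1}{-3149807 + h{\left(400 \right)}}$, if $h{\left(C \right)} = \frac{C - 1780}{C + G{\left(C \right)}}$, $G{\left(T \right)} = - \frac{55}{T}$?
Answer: $- \frac{10663}{33586428841} \approx -3.1748 \cdot 10^{-7}$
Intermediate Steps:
$h{\left(C \right)} = \frac{-1780 + C}{C - \frac{55}{C}}$ ($h{\left(C \right)} = \frac{C - 1780}{C - \frac{55}{C}} = \frac{-1780 + C}{C - \frac{55}{C}}$)
$\frac{1}{-3149807 + h{\left(400 \right)}} = \frac{1}{-3149807 + \frac{400 \left(-1780 + 400\right)}{-55 + 400^{2}}} = \frac{1}{-3149807 + 400 \frac{1}{-55 + 160000} \left(-1380\right)} = \frac{1}{-3149807 + 400 \cdot \frac{1}{159945} \left(-1380\right)} = \frac{1}{-3149807 - \frac{36800}{10663}} = \frac{1}{- \frac{33586428841}{10663}} = - \frac{10663}{33586428841}$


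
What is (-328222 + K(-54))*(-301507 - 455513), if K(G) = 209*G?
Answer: 257014346160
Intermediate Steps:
(-328222 + K(-54))*(-301507 - 455513) = (-328222 + 209*(-54))*(-301507 - 455513) = (-328222 - 11286)*(-757020) = -339508*(-757020) = 257014346160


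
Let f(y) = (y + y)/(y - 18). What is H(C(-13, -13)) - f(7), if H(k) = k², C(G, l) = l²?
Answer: 314185/11 ≈ 28562.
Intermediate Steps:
f(y) = 2*y/(-18 + y) (f(y) = (2*y)/(-18 + y) = 2*y/(-18 + y))
H(C(-13, -13)) - f(7) = ((-13)²)² - 2*7/(-18 + 7) = 169² - 2*7/(-11) = 28561 - 2*7*(-1)/11 = 28561 - 1*(-14/11) = 28561 + 14/11 = 314185/11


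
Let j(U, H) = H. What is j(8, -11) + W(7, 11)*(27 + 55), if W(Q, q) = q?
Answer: 891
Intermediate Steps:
j(8, -11) + W(7, 11)*(27 + 55) = -11 + 11*(27 + 55) = -11 + 11*82 = -11 + 902 = 891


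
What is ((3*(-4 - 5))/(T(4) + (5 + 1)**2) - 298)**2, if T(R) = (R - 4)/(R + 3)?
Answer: 1428025/16 ≈ 89252.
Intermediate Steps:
T(R) = (-4 + R)/(3 + R)
((3*(-4 - 5))/(T(4) + (5 + 1)**2) - 298)**2 = ((3*(-4 - 5))/((-4 + 4)/(3 + 4) + (5 + 1)**2) - 298)**2 = ((3*(-9))/(0/7 + 6**2) - 298)**2 = (-27/((1/7)*0 + 36) - 298)**2 = (-27/(0 + 36) - 298)**2 = (-27/36 - 298)**2 = ((1/36)*(-27) - 298)**2 = (-3/4 - 298)**2 = (-1195/4)**2 = 1428025/16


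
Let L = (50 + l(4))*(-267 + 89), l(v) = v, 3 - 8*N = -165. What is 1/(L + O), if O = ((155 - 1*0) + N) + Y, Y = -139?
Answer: -1/9575 ≈ -0.00010444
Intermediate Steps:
N = 21 (N = 3/8 - ⅛*(-165) = 3/8 + 165/8 = 21)
L = -9612 (L = (50 + 4)*(-267 + 89) = 54*(-178) = -9612)
O = 37 (O = ((155 - 1*0) + 21) - 139 = ((155 + 0) + 21) - 139 = (155 + 21) - 139 = 176 - 139 = 37)
1/(L + O) = 1/(-9612 + 37) = 1/(-9575) = -1/9575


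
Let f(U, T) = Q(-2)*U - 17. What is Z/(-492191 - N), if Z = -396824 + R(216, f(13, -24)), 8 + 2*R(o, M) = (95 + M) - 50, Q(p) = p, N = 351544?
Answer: 396827/843735 ≈ 0.47032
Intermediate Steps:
f(U, T) = -17 - 2*U (f(U, T) = -2*U - 17 = -17 - 2*U)
R(o, M) = 37/2 + M/2 (R(o, M) = -4 + ((95 + M) - 50)/2 = -4 + (45 + M)/2 = -4 + (45/2 + M/2) = 37/2 + M/2)
Z = -396827 (Z = -396824 + (37/2 + (-17 - 2*13)/2) = -396824 + (37/2 + (-17 - 26)/2) = -396824 + (37/2 + (½)*(-43)) = -396824 + (37/2 - 43/2) = -396824 - 3 = -396827)
Z/(-492191 - N) = -396827/(-492191 - 1*351544) = -396827/(-492191 - 351544) = -396827/(-843735) = -396827*(-1/843735) = 396827/843735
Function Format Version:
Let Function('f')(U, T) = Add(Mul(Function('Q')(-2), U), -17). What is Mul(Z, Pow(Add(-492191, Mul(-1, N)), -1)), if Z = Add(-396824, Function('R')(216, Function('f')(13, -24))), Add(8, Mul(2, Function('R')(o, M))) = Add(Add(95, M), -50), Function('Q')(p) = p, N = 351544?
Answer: Rational(396827, 843735) ≈ 0.47032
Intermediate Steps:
Function('f')(U, T) = Add(-17, Mul(-2, U)) (Function('f')(U, T) = Add(Mul(-2, U), -17) = Add(-17, Mul(-2, U)))
Function('R')(o, M) = Add(Rational(37, 2), Mul(Rational(1, 2), M)) (Function('R')(o, M) = Add(-4, Mul(Rational(1, 2), Add(Add(95, M), -50))) = Add(-4, Mul(Rational(1, 2), Add(45, M))) = Add(-4, Add(Rational(45, 2), Mul(Rational(1, 2), M))) = Add(Rational(37, 2), Mul(Rational(1, 2), M)))
Z = -396827 (Z = Add(-396824, Add(Rational(37, 2), Mul(Rational(1, 2), Add(-17, Mul(-2, 13))))) = Add(-396824, Add(Rational(37, 2), Mul(Rational(1, 2), Add(-17, -26)))) = Add(-396824, Add(Rational(37, 2), Mul(Rational(1, 2), -43))) = Add(-396824, Add(Rational(37, 2), Rational(-43, 2))) = Add(-396824, -3) = -396827)
Mul(Z, Pow(Add(-492191, Mul(-1, N)), -1)) = Mul(-396827, Pow(Add(-492191, Mul(-1, 351544)), -1)) = Mul(-396827, Pow(Add(-492191, -351544), -1)) = Mul(-396827, Pow(-843735, -1)) = Mul(-396827, Rational(-1, 843735)) = Rational(396827, 843735)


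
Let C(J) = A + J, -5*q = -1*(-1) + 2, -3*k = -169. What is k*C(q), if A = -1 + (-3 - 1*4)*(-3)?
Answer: 16393/15 ≈ 1092.9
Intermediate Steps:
k = 169/3 (k = -⅓*(-169) = 169/3 ≈ 56.333)
A = 20 (A = -1 + (-3 - 4)*(-3) = -1 - 7*(-3) = -1 + 21 = 20)
q = -⅗ (q = -(-1*(-1) + 2)/5 = -(1 + 2)/5 = -⅕*3 = -⅗ ≈ -0.60000)
C(J) = 20 + J
k*C(q) = 169*(20 - ⅗)/3 = (169/3)*(97/5) = 16393/15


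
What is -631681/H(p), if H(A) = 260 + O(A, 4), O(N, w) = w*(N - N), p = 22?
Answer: -631681/260 ≈ -2429.5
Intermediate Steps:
O(N, w) = 0 (O(N, w) = w*0 = 0)
H(A) = 260 (H(A) = 260 + 0 = 260)
-631681/H(p) = -631681/260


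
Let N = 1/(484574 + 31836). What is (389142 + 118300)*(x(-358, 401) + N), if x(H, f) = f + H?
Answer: 5634034902951/258205 ≈ 2.1820e+7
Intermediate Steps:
x(H, f) = H + f
N = 1/516410 ≈ 1.9364e-6
(389142 + 118300)*(x(-358, 401) + N) = (389142 + 118300)*((-358 + 401) + 1/516410) = 507442*(43 + 1/516410) = 507442*(22205631/516410) = 5634034902951/258205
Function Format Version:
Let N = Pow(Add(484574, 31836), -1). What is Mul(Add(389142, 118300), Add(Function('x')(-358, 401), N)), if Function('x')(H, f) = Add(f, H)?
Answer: Rational(5634034902951, 258205) ≈ 2.1820e+7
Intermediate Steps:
Function('x')(H, f) = Add(H, f)
N = Rational(1, 516410) (N = Pow(516410, -1) = Rational(1, 516410) ≈ 1.9364e-6)
Mul(Add(389142, 118300), Add(Function('x')(-358, 401), N)) = Mul(Add(389142, 118300), Add(Add(-358, 401), Rational(1, 516410))) = Mul(507442, Add(43, Rational(1, 516410))) = Mul(507442, Rational(22205631, 516410)) = Rational(5634034902951, 258205)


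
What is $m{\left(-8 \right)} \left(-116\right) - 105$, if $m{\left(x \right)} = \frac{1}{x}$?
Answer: $- \frac{181}{2} \approx -90.5$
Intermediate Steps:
$m{\left(-8 \right)} \left(-116\right) - 105 = \frac{1}{-8} \left(-116\right) - 105 = \left(- \frac{1}{8}\right) \left(-116\right) - 105 = \frac{29}{2} - 105 = - \frac{181}{2}$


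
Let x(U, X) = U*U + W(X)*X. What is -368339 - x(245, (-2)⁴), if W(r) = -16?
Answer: -428108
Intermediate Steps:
x(U, X) = U² - 16*X (x(U, X) = U*U - 16*X = U² - 16*X)
-368339 - x(245, (-2)⁴) = -368339 - (245² - 16*(-2)⁴) = -368339 - (60025 - 16*16) = -368339 - (60025 - 256) = -368339 - 1*59769 = -368339 - 59769 = -428108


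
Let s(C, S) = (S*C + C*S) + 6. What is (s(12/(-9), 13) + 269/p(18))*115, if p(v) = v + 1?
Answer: -95105/57 ≈ -1668.5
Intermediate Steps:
p(v) = 1 + v
s(C, S) = 6 + 2*C*S (s(C, S) = (C*S + C*S) + 6 = 2*C*S + 6 = 6 + 2*C*S)
(s(12/(-9), 13) + 269/p(18))*115 = ((6 + 2*(12/(-9))*13) + 269/(1 + 18))*115 = ((6 + 2*(12*(-1/9))*13) + 269/19)*115 = ((6 + 2*(-4/3)*13) + 269*(1/19))*115 = ((6 - 104/3) + 269/19)*115 = (-86/3 + 269/19)*115 = -827/57*115 = -95105/57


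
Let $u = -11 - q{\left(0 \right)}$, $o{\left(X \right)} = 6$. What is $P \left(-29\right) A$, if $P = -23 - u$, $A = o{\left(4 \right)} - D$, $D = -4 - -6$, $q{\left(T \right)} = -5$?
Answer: $1972$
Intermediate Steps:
$D = 2$ ($D = -4 + 6 = 2$)
$A = 4$ ($A = 6 - 2 = 4$)
$u = -6$ ($u = -11 - -5 = -11 + 5 = -6$)
$P = -17$ ($P = -23 - -6 = -23 + 6 = -17$)
$P \left(-29\right) A = \left(-17\right) \left(-29\right) 4 = 493 \cdot 4 = 1972$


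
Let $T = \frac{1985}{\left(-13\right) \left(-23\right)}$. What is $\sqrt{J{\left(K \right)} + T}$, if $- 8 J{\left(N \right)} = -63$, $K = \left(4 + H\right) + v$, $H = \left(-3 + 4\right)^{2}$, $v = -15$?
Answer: $\frac{\sqrt{20760766}}{1196} \approx 3.8097$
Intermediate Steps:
$H = 1$ ($H = 1^{2} = 1$)
$K = -10$ ($K = \left(4 + 1\right) - 15 = 5 - 15 = -10$)
$J{\left(N \right)} = \frac{63}{8}$ ($J{\left(N \right)} = \left(- \frac{1}{8}\right) \left(-63\right) = \frac{63}{8}$)
$T = \frac{1985}{299} \approx 6.6388$
$\sqrt{J{\left(K \right)} + T} = \sqrt{\frac{63}{8} + \frac{1985}{299}} = \sqrt{\frac{34717}{2392}} = \frac{\sqrt{20760766}}{1196}$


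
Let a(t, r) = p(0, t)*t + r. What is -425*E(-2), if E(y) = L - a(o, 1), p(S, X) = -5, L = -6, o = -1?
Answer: 5100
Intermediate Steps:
a(t, r) = r - 5*t (a(t, r) = -5*t + r = r - 5*t)
E(y) = -12 (E(y) = -6 - (1 - 5*(-1)) = -6 - (1 + 5) = -6 - 1*6 = -6 - 6 = -12)
-425*E(-2) = -425*(-12) = 5100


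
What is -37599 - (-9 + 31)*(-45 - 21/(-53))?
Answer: -1940739/53 ≈ -36618.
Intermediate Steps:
-37599 - (-9 + 31)*(-45 - 21/(-53)) = -37599 - 22*(-45 - 21*(-1/53)) = -37599 - 22*(-45 + 21/53) = -37599 - 22*(-2364)/53 = -37599 - 1*(-52008/53) = -37599 + 52008/53 = -1940739/53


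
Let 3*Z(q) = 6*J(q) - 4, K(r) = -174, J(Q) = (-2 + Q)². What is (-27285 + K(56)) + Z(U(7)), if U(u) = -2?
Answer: -82285/3 ≈ -27428.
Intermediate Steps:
Z(q) = -4/3 + 2*(-2 + q)² (Z(q) = (6*(-2 + q)² - 4)/3 = (-4 + 6*(-2 + q)²)/3 = -4/3 + 2*(-2 + q)²)
(-27285 + K(56)) + Z(U(7)) = (-27285 - 174) + (-4/3 + 2*(-2 - 2)²) = -27459 + (-4/3 + 2*(-4)²) = -27459 + (-4/3 + 2*16) = -27459 + (-4/3 + 32) = -27459 + 92/3 = -82285/3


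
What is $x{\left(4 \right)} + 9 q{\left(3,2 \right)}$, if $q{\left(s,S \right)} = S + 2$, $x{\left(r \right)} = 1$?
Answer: $37$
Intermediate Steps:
$q{\left(s,S \right)} = 2 + S$
$x{\left(4 \right)} + 9 q{\left(3,2 \right)} = 1 + 9 \left(2 + 2\right) = 1 + 9 \cdot 4 = 1 + 36 = 37$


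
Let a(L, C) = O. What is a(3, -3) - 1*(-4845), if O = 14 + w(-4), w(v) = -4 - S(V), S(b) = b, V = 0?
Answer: 4855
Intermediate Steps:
w(v) = -4 (w(v) = -4 - 1*0 = -4 + 0 = -4)
O = 10 (O = 14 - 4 = 10)
a(L, C) = 10
a(3, -3) - 1*(-4845) = 10 - 1*(-4845) = 10 + 4845 = 4855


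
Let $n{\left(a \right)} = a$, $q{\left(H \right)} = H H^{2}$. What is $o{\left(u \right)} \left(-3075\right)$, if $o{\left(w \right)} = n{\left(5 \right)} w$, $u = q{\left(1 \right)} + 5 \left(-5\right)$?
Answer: $369000$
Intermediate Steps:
$q{\left(H \right)} = H^{3}$
$u = -24$ ($u = 1^{3} + 5 \left(-5\right) = 1 - 25 = -24$)
$o{\left(w \right)} = 5 w$
$o{\left(u \right)} \left(-3075\right) = 5 \left(-24\right) \left(-3075\right) = \left(-120\right) \left(-3075\right) = 369000$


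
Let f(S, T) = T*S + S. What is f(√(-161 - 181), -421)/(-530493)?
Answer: 420*I*√38/176831 ≈ 0.014641*I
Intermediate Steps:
f(S, T) = S + S*T (f(S, T) = S*T + S = S + S*T)
f(√(-161 - 181), -421)/(-530493) = (√(-161 - 181)*(1 - 421))/(-530493) = (√(-342)*(-420))*(-1/530493) = ((3*I*√38)*(-420))*(-1/530493) = -1260*I*√38*(-1/530493) = 420*I*√38/176831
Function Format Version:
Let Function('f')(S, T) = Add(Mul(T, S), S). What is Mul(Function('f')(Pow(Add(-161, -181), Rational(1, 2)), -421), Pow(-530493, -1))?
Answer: Mul(Rational(420, 176831), I, Pow(38, Rational(1, 2))) ≈ Mul(0.014641, I)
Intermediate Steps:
Function('f')(S, T) = Add(S, Mul(S, T)) (Function('f')(S, T) = Add(Mul(S, T), S) = Add(S, Mul(S, T)))
Mul(Function('f')(Pow(Add(-161, -181), Rational(1, 2)), -421), Pow(-530493, -1)) = Mul(Mul(Pow(Add(-161, -181), Rational(1, 2)), Add(1, -421)), Pow(-530493, -1)) = Mul(Mul(Pow(-342, Rational(1, 2)), -420), Rational(-1, 530493)) = Mul(Mul(Mul(3, I, Pow(38, Rational(1, 2))), -420), Rational(-1, 530493)) = Mul(Mul(-1260, I, Pow(38, Rational(1, 2))), Rational(-1, 530493)) = Mul(Rational(420, 176831), I, Pow(38, Rational(1, 2)))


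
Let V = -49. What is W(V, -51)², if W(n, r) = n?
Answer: 2401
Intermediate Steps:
W(V, -51)² = (-49)² = 2401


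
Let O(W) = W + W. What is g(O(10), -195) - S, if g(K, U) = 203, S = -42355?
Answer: 42558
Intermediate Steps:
O(W) = 2*W
g(O(10), -195) - S = 203 - 1*(-42355) = 203 + 42355 = 42558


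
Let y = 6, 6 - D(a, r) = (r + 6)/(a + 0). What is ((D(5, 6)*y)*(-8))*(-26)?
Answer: 22464/5 ≈ 4492.8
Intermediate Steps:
D(a, r) = 6 - (6 + r)/a (D(a, r) = 6 - (r + 6)/(a + 0) = 6 - (6 + r)/a)
((D(5, 6)*y)*(-8))*(-26) = ((((-6 - 1*6 + 6*5)/5)*6)*(-8))*(-26) = ((((-6 - 6 + 30)/5)*6)*(-8))*(-26) = ((((⅕)*18)*6)*(-8))*(-26) = (((18/5)*6)*(-8))*(-26) = ((108/5)*(-8))*(-26) = -864/5*(-26) = 22464/5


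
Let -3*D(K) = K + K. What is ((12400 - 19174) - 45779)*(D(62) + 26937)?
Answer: -4240343911/3 ≈ -1.4134e+9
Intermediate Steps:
D(K) = -2*K/3 (D(K) = -(K + K)/3 = -2*K/3)
((12400 - 19174) - 45779)*(D(62) + 26937) = ((12400 - 19174) - 45779)*(-2/3*62 + 26937) = (-6774 - 45779)*(-124/3 + 26937) = -52553*80687/3 = -4240343911/3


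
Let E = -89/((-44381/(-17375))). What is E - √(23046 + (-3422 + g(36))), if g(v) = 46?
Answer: -1546375/44381 - √19670 ≈ -175.09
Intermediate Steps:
E = -1546375/44381 (E = -89/((-44381*(-1/17375))) = -89/44381/17375 = -89*17375/44381 = -1546375/44381 ≈ -34.843)
E - √(23046 + (-3422 + g(36))) = -1546375/44381 - √(23046 + (-3422 + 46)) = -1546375/44381 - √(23046 - 3376) = -1546375/44381 - √19670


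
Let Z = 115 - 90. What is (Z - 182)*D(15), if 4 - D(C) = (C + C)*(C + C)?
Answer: 140672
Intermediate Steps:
Z = 25
D(C) = 4 - 4*C² (D(C) = 4 - (C + C)*(C + C) = 4 - 2*C*2*C = 4 - 4*C²)
(Z - 182)*D(15) = (25 - 182)*(4 - 4*15²) = -157*(4 - 4*225) = -157*(4 - 900) = -157*(-896) = 140672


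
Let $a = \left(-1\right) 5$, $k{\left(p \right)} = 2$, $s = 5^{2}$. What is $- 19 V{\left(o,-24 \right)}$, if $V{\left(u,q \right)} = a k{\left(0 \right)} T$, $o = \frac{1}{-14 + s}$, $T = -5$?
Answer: $-950$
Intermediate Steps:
$s = 25$
$o = \frac{1}{11}$ ($o = \frac{1}{-14 + 25} = \frac{1}{11} \approx 0.090909$)
$a = -5$
$V{\left(u,q \right)} = 50$ ($V{\left(u,q \right)} = \left(-5\right) 2 \left(-5\right) = \left(-10\right) \left(-5\right) = 50$)
$- 19 V{\left(o,-24 \right)} = \left(-19\right) 50 = -950$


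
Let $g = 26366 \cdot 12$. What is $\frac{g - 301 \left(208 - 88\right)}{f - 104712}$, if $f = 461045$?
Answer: $\frac{280272}{356333} \approx 0.78654$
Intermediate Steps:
$g = 316392$
$\frac{g - 301 \left(208 - 88\right)}{f - 104712} = \frac{316392 - 301 \left(208 - 88\right)}{461045 - 104712} = \frac{316392 - 36120}{356333} = \left(316392 - 36120\right) \frac{1}{356333} = 280272 \cdot \frac{1}{356333} = \frac{280272}{356333}$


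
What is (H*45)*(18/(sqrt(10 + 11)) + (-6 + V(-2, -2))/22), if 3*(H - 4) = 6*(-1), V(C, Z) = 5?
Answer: -45/11 + 540*sqrt(21)/7 ≈ 349.42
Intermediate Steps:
H = 2 (H = 4 + (6*(-1))/3 = 4 + (1/3)*(-6) = 4 - 2 = 2)
(H*45)*(18/(sqrt(10 + 11)) + (-6 + V(-2, -2))/22) = (2*45)*(18/(sqrt(10 + 11)) + (-6 + 5)/22) = 90*(18/(sqrt(21)) - 1*1/22) = 90*(18*(sqrt(21)/21) - 1/22) = 90*(6*sqrt(21)/7 - 1/22) = 90*(-1/22 + 6*sqrt(21)/7) = -45/11 + 540*sqrt(21)/7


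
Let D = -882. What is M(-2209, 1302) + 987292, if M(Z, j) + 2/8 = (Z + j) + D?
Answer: 3942011/4 ≈ 9.8550e+5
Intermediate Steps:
M(Z, j) = -3529/4 + Z + j (M(Z, j) = -1/4 + ((Z + j) - 882) = -1/4 + (-882 + Z + j) = -3529/4 + Z + j)
M(-2209, 1302) + 987292 = (-3529/4 - 2209 + 1302) + 987292 = -7157/4 + 987292 = 3942011/4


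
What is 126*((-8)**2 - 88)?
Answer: -3024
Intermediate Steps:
126*((-8)**2 - 88) = 126*(64 - 88) = 126*(-24) = -3024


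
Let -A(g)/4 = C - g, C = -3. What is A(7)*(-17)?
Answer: -680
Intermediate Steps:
A(g) = 12 + 4*g (A(g) = -4*(-3 - g) = 12 + 4*g)
A(7)*(-17) = (12 + 4*7)*(-17) = (12 + 28)*(-17) = 40*(-17) = -680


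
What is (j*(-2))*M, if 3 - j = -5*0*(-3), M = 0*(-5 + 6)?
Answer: 0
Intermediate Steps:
M = 0 (M = 0*1 = 0)
j = 3 (j = 3 - (-5*0)*(-3) = 3 - 0*(-3) = 3 - 1*0 = 3 + 0 = 3)
(j*(-2))*M = (3*(-2))*0 = -6*0 = 0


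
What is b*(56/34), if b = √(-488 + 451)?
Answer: 28*I*√37/17 ≈ 10.019*I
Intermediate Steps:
b = I*√37 (b = √(-37) = I*√37 ≈ 6.0828*I)
b*(56/34) = (I*√37)*(56/34) = (I*√37)*(56*(1/34)) = (I*√37)*(28/17) = 28*I*√37/17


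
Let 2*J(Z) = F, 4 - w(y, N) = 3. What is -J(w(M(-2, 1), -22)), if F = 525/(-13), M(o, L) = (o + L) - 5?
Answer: 525/26 ≈ 20.192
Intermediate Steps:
M(o, L) = -5 + L + o (M(o, L) = (L + o) - 5 = -5 + L + o)
w(y, N) = 1 (w(y, N) = 4 - 1*3 = 4 - 3 = 1)
F = -525/13 (F = 525*(-1/13) = -525/13 ≈ -40.385)
J(Z) = -525/26 (J(Z) = (½)*(-525/13) = -525/26)
-J(w(M(-2, 1), -22)) = -1*(-525/26) = 525/26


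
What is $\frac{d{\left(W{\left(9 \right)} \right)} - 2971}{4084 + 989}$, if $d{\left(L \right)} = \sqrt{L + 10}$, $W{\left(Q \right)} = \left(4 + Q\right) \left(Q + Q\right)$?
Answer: $- \frac{2971}{5073} + \frac{2 \sqrt{61}}{5073} \approx -0.58257$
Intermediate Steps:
$W{\left(Q \right)} = 2 Q \left(4 + Q\right)$ ($W{\left(Q \right)} = \left(4 + Q\right) 2 Q = 2 Q \left(4 + Q\right)$)
$d{\left(L \right)} = \sqrt{10 + L}$
$\frac{d{\left(W{\left(9 \right)} \right)} - 2971}{4084 + 989} = \frac{\sqrt{10 + 2 \cdot 9 \left(4 + 9\right)} - 2971}{4084 + 989} = \frac{\sqrt{10 + 2 \cdot 9 \cdot 13} - 2971}{5073} = \left(\sqrt{10 + 234} - 2971\right) \frac{1}{5073} = \left(\sqrt{244} - 2971\right) \frac{1}{5073} = \left(2 \sqrt{61} - 2971\right) \frac{1}{5073} = \left(-2971 + 2 \sqrt{61}\right) \frac{1}{5073} = - \frac{2971}{5073} + \frac{2 \sqrt{61}}{5073}$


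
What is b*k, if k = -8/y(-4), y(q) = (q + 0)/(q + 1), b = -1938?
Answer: 11628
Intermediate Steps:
y(q) = q/(1 + q)
k = -6 (k = -8/((-4/(1 - 4))) = -8/((-4/(-3))) = -8/((-4*(-1/3))) = -8/4/3 = -8*3/4 = -6)
b*k = -1938*(-6) = 11628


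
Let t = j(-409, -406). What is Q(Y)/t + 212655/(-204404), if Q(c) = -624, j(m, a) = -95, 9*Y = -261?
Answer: 107345871/19418380 ≈ 5.5281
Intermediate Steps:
Y = -29 (Y = (⅑)*(-261) = -29)
t = -95
Q(Y)/t + 212655/(-204404) = -624/(-95) + 212655/(-204404) = -624*(-1/95) + 212655*(-1/204404) = 624/95 - 212655/204404 = 107345871/19418380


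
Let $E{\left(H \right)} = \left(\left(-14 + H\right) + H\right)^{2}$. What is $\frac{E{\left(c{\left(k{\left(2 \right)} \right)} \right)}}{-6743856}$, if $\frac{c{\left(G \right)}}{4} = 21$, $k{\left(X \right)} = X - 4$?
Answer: $- \frac{847}{240852} \approx -0.0035167$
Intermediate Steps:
$k{\left(X \right)} = -4 + X$
$c{\left(G \right)} = 84$ ($c{\left(G \right)} = 4 \cdot 21 = 84$)
$E{\left(H \right)} = \left(-14 + 2 H\right)^{2}$
$\frac{E{\left(c{\left(k{\left(2 \right)} \right)} \right)}}{-6743856} = \frac{4 \left(-7 + 84\right)^{2}}{-6743856} = 4 \cdot 77^{2} \left(- \frac{1}{6743856}\right) = 4 \cdot 5929 \left(- \frac{1}{6743856}\right) = 23716 \left(- \frac{1}{6743856}\right) = - \frac{847}{240852}$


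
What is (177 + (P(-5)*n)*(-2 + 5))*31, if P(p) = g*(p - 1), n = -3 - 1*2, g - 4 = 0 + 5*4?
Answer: 72447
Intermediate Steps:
g = 24 (g = 4 + (0 + 5*4) = 4 + (0 + 20) = 4 + 20 = 24)
n = -5 (n = -3 - 2 = -5)
P(p) = -24 + 24*p (P(p) = 24*(p - 1) = 24*(-1 + p) = -24 + 24*p)
(177 + (P(-5)*n)*(-2 + 5))*31 = (177 + ((-24 + 24*(-5))*(-5))*(-2 + 5))*31 = (177 + ((-24 - 120)*(-5))*3)*31 = (177 - 144*(-5)*3)*31 = (177 + 720*3)*31 = (177 + 2160)*31 = 2337*31 = 72447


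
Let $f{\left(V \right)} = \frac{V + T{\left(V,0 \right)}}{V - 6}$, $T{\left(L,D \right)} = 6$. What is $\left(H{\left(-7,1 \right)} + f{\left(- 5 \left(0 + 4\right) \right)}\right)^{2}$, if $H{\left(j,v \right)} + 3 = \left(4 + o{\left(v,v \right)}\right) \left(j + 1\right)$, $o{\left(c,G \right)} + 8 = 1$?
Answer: $\frac{40804}{169} \approx 241.44$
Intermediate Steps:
$o{\left(c,G \right)} = -7$ ($o{\left(c,G \right)} = -8 + 1 = -7$)
$f{\left(V \right)} = \frac{6 + V}{-6 + V}$ ($f{\left(V \right)} = \frac{V + 6}{V - 6} = \frac{6 + V}{-6 + V}$)
$H{\left(j,v \right)} = -6 - 3 j$ ($H{\left(j,v \right)} = -3 + \left(4 - 7\right) \left(j + 1\right) = -3 - 3 \left(1 + j\right) = -3 - \left(3 + 3 j\right) = -6 - 3 j$)
$\left(H{\left(-7,1 \right)} + f{\left(- 5 \left(0 + 4\right) \right)}\right)^{2} = \left(\left(-6 - -21\right) + \frac{6 - 5 \left(0 + 4\right)}{-6 - 5 \left(0 + 4\right)}\right)^{2} = \left(\left(-6 + 21\right) + \frac{6 - 20}{-6 - 20}\right)^{2} = \left(15 + \frac{6 - 20}{-6 - 20}\right)^{2} = \left(15 + \frac{1}{-26} \left(-14\right)\right)^{2} = \left(15 - - \frac{7}{13}\right)^{2} = \left(15 + \frac{7}{13}\right)^{2} = \left(\frac{202}{13}\right)^{2} = \frac{40804}{169}$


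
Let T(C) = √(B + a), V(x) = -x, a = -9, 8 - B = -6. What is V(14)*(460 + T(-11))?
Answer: -6440 - 14*√5 ≈ -6471.3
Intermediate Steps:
B = 14 (B = 8 - 1*(-6) = 8 + 6 = 14)
T(C) = √5 (T(C) = √(14 - 9) = √5)
V(14)*(460 + T(-11)) = (-1*14)*(460 + √5) = -14*(460 + √5) = -6440 - 14*√5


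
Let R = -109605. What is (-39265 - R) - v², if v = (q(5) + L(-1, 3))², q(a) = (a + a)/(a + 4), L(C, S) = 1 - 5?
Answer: 461043764/6561 ≈ 70270.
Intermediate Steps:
L(C, S) = -4
q(a) = 2*a/(4 + a) (q(a) = (2*a)/(4 + a) = 2*a/(4 + a))
v = 676/81 (v = (2*5/(4 + 5) - 4)² = (2*5/9 - 4)² = (2*5*(⅑) - 4)² = (10/9 - 4)² = (-26/9)² = 676/81 ≈ 8.3457)
(-39265 - R) - v² = (-39265 - 1*(-109605)) - (676/81)² = (-39265 + 109605) - 1*456976/6561 = 70340 - 456976/6561 = 461043764/6561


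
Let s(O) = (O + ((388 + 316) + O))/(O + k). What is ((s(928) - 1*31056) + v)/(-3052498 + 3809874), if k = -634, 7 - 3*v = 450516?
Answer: -8879631/37111424 ≈ -0.23927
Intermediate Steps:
v = -450509/3 (v = 7/3 - 1/3*450516 = 7/3 - 150172 = -450509/3 ≈ -1.5017e+5)
s(O) = (704 + 2*O)/(-634 + O) (s(O) = (O + ((388 + 316) + O))/(O - 634) = (O + (704 + O))/(-634 + O) = (704 + 2*O)/(-634 + O))
((s(928) - 1*31056) + v)/(-3052498 + 3809874) = ((2*(352 + 928)/(-634 + 928) - 1*31056) - 450509/3)/(-3052498 + 3809874) = ((2*1280/294 - 31056) - 450509/3)/757376 = ((2*(1/294)*1280 - 31056) - 450509/3)*(1/757376) = ((1280/147 - 31056) - 450509/3)*(1/757376) = (-4563952/147 - 450509/3)*(1/757376) = -8879631/49*1/757376 = -8879631/37111424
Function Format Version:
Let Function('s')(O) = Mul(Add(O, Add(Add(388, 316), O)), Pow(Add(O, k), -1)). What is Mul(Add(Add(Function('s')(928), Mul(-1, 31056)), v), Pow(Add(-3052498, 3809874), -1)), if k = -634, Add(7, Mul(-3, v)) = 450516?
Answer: Rational(-8879631, 37111424) ≈ -0.23927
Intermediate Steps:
v = Rational(-450509, 3) (v = Add(Rational(7, 3), Mul(Rational(-1, 3), 450516)) = Add(Rational(7, 3), -150172) = Rational(-450509, 3) ≈ -1.5017e+5)
Function('s')(O) = Mul(Pow(Add(-634, O), -1), Add(704, Mul(2, O))) (Function('s')(O) = Mul(Add(O, Add(Add(388, 316), O)), Pow(Add(O, -634), -1)) = Mul(Add(O, Add(704, O)), Pow(Add(-634, O), -1)) = Mul(Add(704, Mul(2, O)), Pow(Add(-634, O), -1)) = Mul(Pow(Add(-634, O), -1), Add(704, Mul(2, O))))
Mul(Add(Add(Function('s')(928), Mul(-1, 31056)), v), Pow(Add(-3052498, 3809874), -1)) = Mul(Add(Add(Mul(2, Pow(Add(-634, 928), -1), Add(352, 928)), Mul(-1, 31056)), Rational(-450509, 3)), Pow(Add(-3052498, 3809874), -1)) = Mul(Add(Add(Mul(2, Pow(294, -1), 1280), -31056), Rational(-450509, 3)), Pow(757376, -1)) = Mul(Add(Add(Mul(2, Rational(1, 294), 1280), -31056), Rational(-450509, 3)), Rational(1, 757376)) = Mul(Add(Add(Rational(1280, 147), -31056), Rational(-450509, 3)), Rational(1, 757376)) = Mul(Add(Rational(-4563952, 147), Rational(-450509, 3)), Rational(1, 757376)) = Mul(Rational(-8879631, 49), Rational(1, 757376)) = Rational(-8879631, 37111424)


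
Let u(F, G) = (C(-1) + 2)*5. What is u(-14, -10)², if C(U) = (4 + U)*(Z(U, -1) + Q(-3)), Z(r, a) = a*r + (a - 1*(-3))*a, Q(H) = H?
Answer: 2500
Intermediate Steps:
Z(r, a) = a*r + a*(3 + a) (Z(r, a) = a*r + (a + 3)*a = a*r + (3 + a)*a = a*r + a*(3 + a))
C(U) = (-5 - U)*(4 + U) (C(U) = (4 + U)*(-(3 - 1 + U) - 3) = (4 + U)*(-(2 + U) - 3) = (4 + U)*((-2 - U) - 3) = (4 + U)*(-5 - U) = (-5 - U)*(4 + U))
u(F, G) = -50 (u(F, G) = ((-20 - 1*(-1)² - 9*(-1)) + 2)*5 = ((-20 - 1*1 + 9) + 2)*5 = ((-20 - 1 + 9) + 2)*5 = (-12 + 2)*5 = -10*5 = -50)
u(-14, -10)² = (-50)² = 2500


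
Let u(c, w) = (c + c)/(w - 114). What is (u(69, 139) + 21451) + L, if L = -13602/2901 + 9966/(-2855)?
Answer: 296071284381/13803925 ≈ 21448.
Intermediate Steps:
u(c, w) = 2*c/(-114 + w) (u(c, w) = (2*c)/(-114 + w) = 2*c/(-114 + w))
L = -22581692/2760785 (L = -13602*1/2901 + 9966*(-1/2855) = -4534/967 - 9966/2855 = -22581692/2760785 ≈ -8.1794)
(u(69, 139) + 21451) + L = (2*69/(-114 + 139) + 21451) - 22581692/2760785 = (2*69/25 + 21451) - 22581692/2760785 = (2*69*(1/25) + 21451) - 22581692/2760785 = (138/25 + 21451) - 22581692/2760785 = 536413/25 - 22581692/2760785 = 296071284381/13803925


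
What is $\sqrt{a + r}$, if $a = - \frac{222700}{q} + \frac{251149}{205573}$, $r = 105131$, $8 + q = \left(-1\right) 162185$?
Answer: $\frac{8 \sqrt{31442988447366528361}}{138350629} \approx 324.24$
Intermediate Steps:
$q = -162193$ ($q = -8 - 162185 = -162193$)
$a = \frac{358986377}{138350629}$ ($a = - \frac{222700}{-162193} + \frac{251149}{205573} = \left(-222700\right) \left(- \frac{1}{162193}\right) + 251149 \cdot \frac{1}{205573} = \frac{222700}{162193} + \frac{251149}{205573} = \frac{358986377}{138350629} \approx 2.5948$)
$\sqrt{a + r} = \sqrt{\frac{358986377}{138350629} + 105131} = \sqrt{\frac{14545298963776}{138350629}} = \frac{8 \sqrt{31442988447366528361}}{138350629}$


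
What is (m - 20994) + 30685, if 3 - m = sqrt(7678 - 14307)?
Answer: 9694 - I*sqrt(6629) ≈ 9694.0 - 81.419*I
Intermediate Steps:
m = 3 - I*sqrt(6629) (m = 3 - sqrt(7678 - 14307) = 3 - sqrt(-6629) = 3 - I*sqrt(6629) ≈ 3.0 - 81.419*I)
(m - 20994) + 30685 = ((3 - I*sqrt(6629)) - 20994) + 30685 = (-20991 - I*sqrt(6629)) + 30685 = 9694 - I*sqrt(6629)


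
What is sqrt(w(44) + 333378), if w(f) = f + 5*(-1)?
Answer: sqrt(333417) ≈ 577.42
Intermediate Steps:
w(f) = -5 + f (w(f) = f - 5 = -5 + f)
sqrt(w(44) + 333378) = sqrt((-5 + 44) + 333378) = sqrt(39 + 333378) = sqrt(333417)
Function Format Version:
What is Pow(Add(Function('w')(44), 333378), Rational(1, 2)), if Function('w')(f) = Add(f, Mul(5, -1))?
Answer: Pow(333417, Rational(1, 2)) ≈ 577.42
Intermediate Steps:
Function('w')(f) = Add(-5, f) (Function('w')(f) = Add(f, -5) = Add(-5, f))
Pow(Add(Function('w')(44), 333378), Rational(1, 2)) = Pow(Add(Add(-5, 44), 333378), Rational(1, 2)) = Pow(Add(39, 333378), Rational(1, 2)) = Pow(333417, Rational(1, 2))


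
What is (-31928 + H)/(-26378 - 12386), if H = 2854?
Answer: 14537/19382 ≈ 0.75003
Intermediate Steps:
(-31928 + H)/(-26378 - 12386) = (-31928 + 2854)/(-26378 - 12386) = -29074/(-38764) = -29074*(-1/38764) = 14537/19382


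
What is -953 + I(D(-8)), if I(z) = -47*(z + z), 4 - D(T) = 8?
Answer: -577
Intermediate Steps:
D(T) = -4 (D(T) = 4 - 1*8 = 4 - 8 = -4)
I(z) = -94*z
-953 + I(D(-8)) = -953 - 94*(-4) = -953 + 376 = -577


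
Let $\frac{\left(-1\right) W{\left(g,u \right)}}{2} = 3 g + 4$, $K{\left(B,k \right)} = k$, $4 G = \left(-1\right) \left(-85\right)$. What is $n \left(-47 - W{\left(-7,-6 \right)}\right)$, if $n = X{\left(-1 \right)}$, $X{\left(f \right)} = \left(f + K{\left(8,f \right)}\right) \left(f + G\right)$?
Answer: $\frac{6561}{2} \approx 3280.5$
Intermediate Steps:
$G = \frac{85}{4}$ ($G = \frac{\left(-1\right) \left(-85\right)}{4} = \frac{1}{4} \cdot 85 = \frac{85}{4} \approx 21.25$)
$X{\left(f \right)} = 2 f \left(\frac{85}{4} + f\right)$ ($X{\left(f \right)} = \left(f + f\right) \left(f + \frac{85}{4}\right) = 2 f \left(\frac{85}{4} + f\right)$)
$W{\left(g,u \right)} = -8 - 6 g$ ($W{\left(g,u \right)} = - 2 \left(3 g + 4\right) = - 2 \left(4 + 3 g\right) = -8 - 6 g$)
$n = - \frac{81}{2}$ ($n = \frac{1}{2} \left(-1\right) \left(85 + 4 \left(-1\right)\right) = \frac{1}{2} \left(-1\right) \left(85 - 4\right) = \frac{1}{2} \left(-1\right) 81 = - \frac{81}{2} \approx -40.5$)
$n \left(-47 - W{\left(-7,-6 \right)}\right) = - \frac{81 \left(-47 - \left(-8 - -42\right)\right)}{2} = - \frac{81 \left(-47 - \left(-8 + 42\right)\right)}{2} = - \frac{81 \left(-47 - 34\right)}{2} = \left(- \frac{81}{2}\right) \left(-81\right) = \frac{6561}{2}$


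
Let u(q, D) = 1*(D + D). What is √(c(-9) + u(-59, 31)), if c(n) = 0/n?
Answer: √62 ≈ 7.8740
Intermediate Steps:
c(n) = 0
u(q, D) = 2*D (u(q, D) = 1*(2*D) = 2*D)
√(c(-9) + u(-59, 31)) = √(0 + 2*31) = √(0 + 62) = √62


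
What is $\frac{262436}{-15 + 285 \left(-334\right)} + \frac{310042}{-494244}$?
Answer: $- \frac{26537494499}{7842416670} \approx -3.3838$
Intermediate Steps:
$\frac{262436}{-15 + 285 \left(-334\right)} + \frac{310042}{-494244} = \frac{262436}{-15 - 95190} + 310042 \left(- \frac{1}{494244}\right) = \frac{262436}{-95205} - \frac{155021}{247122} = 262436 \left(- \frac{1}{95205}\right) - \frac{155021}{247122} = - \frac{262436}{95205} - \frac{155021}{247122} = - \frac{26537494499}{7842416670}$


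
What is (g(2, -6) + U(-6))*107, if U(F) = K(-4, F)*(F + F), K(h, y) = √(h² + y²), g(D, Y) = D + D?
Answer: 428 - 2568*√13 ≈ -8831.1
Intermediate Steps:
g(D, Y) = 2*D
U(F) = 2*F*√(16 + F²) (U(F) = √((-4)² + F²)*(F + F) = √(16 + F²)*(2*F) = 2*F*√(16 + F²))
(g(2, -6) + U(-6))*107 = (2*2 + 2*(-6)*√(16 + (-6)²))*107 = (4 + 2*(-6)*√(16 + 36))*107 = (4 + 2*(-6)*√52)*107 = (4 + 2*(-6)*(2*√13))*107 = (4 - 24*√13)*107 = 428 - 2568*√13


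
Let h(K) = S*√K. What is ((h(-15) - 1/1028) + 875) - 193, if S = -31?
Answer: 701095/1028 - 31*I*√15 ≈ 682.0 - 120.06*I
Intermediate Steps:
h(K) = -31*√K
((h(-15) - 1/1028) + 875) - 193 = ((-31*I*√15 - 1/1028) + 875) - 193 = ((-1/1028 - 31*I*√15) + 875) - 193 = (899499/1028 - 31*I*√15) - 193 = 701095/1028 - 31*I*√15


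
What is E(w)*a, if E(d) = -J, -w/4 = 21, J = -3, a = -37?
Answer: -111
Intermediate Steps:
w = -84 (w = -4*21 = -84)
E(d) = 3 (E(d) = -1*(-3) = 3)
E(w)*a = 3*(-37) = -111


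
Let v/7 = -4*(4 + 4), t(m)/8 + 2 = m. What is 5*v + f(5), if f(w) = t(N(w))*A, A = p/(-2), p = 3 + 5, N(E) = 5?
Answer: -1216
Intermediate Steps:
t(m) = -16 + 8*m
p = 8
A = -4 (A = 8/(-2) = 8*(-1/2) = -4)
v = -224 (v = 7*(-4*(4 + 4)) = 7*(-4*8) = 7*(-32) = -224)
f(w) = -96 (f(w) = (-16 + 8*5)*(-4) = (-16 + 40)*(-4) = 24*(-4) = -96)
5*v + f(5) = 5*(-224) - 96 = -1120 - 96 = -1216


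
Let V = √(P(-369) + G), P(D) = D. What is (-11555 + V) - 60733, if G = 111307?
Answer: -72288 + √110938 ≈ -71955.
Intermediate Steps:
V = √110938 (V = √(-369 + 111307) = √110938 ≈ 333.07)
(-11555 + V) - 60733 = (-11555 + √110938) - 60733 = -72288 + √110938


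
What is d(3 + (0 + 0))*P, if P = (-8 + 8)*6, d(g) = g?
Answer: 0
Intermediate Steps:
P = 0 (P = 0*6 = 0)
d(3 + (0 + 0))*P = (3 + (0 + 0))*0 = (3 + 0)*0 = 3*0 = 0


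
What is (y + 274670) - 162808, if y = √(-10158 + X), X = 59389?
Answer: 111862 + √49231 ≈ 1.1208e+5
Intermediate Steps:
y = √49231 (y = √(-10158 + 59389) = √49231 ≈ 221.88)
(y + 274670) - 162808 = (√49231 + 274670) - 162808 = (274670 + √49231) - 162808 = 111862 + √49231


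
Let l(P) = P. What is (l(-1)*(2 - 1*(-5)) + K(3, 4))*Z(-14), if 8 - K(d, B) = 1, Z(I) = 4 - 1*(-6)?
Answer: 0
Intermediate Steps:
Z(I) = 10 (Z(I) = 4 + 6 = 10)
K(d, B) = 7 (K(d, B) = 8 - 1*1 = 8 - 1 = 7)
(l(-1)*(2 - 1*(-5)) + K(3, 4))*Z(-14) = (-(2 - 1*(-5)) + 7)*10 = (-(2 + 5) + 7)*10 = (-1*7 + 7)*10 = (-7 + 7)*10 = 0*10 = 0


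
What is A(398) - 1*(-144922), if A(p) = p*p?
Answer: 303326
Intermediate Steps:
A(p) = p²
A(398) - 1*(-144922) = 398² - 1*(-144922) = 158404 + 144922 = 303326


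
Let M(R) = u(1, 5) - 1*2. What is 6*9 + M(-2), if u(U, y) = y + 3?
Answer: 60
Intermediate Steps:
u(U, y) = 3 + y
M(R) = 6 (M(R) = (3 + 5) - 1*2 = 8 - 2 = 6)
6*9 + M(-2) = 6*9 + 6 = 54 + 6 = 60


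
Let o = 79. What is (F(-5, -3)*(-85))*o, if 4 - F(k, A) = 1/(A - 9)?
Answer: -329035/12 ≈ -27420.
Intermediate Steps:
F(k, A) = 4 - 1/(-9 + A) (F(k, A) = 4 - 1/(A - 9) = 4 - 1/(-9 + A))
(F(-5, -3)*(-85))*o = (((-37 + 4*(-3))/(-9 - 3))*(-85))*79 = (((-37 - 12)/(-12))*(-85))*79 = (-1/12*(-49)*(-85))*79 = ((49/12)*(-85))*79 = -4165/12*79 = -329035/12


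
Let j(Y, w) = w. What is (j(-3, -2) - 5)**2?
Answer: 49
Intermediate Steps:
(j(-3, -2) - 5)**2 = (-2 - 5)**2 = (-7)**2 = 49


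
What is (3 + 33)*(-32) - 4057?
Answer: -5209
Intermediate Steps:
(3 + 33)*(-32) - 4057 = 36*(-32) - 4057 = -1152 - 4057 = -5209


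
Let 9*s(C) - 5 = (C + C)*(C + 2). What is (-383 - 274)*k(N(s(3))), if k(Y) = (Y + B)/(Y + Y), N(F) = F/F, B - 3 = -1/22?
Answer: -57159/44 ≈ -1299.1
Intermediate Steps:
B = 65/22 (B = 3 - 1/22 = 65/22 ≈ 2.9545)
s(C) = 5/9 + 2*C*(2 + C)/9 (s(C) = 5/9 + ((C + C)*(C + 2))/9 = 5/9 + ((2*C)*(2 + C))/9 = 5/9 + (2*C*(2 + C))/9 = 5/9 + 2*C*(2 + C)/9)
N(F) = 1
k(Y) = (65/22 + Y)/(2*Y) (k(Y) = (Y + 65/22)/(Y + Y) = (65/22 + Y)/((2*Y)) = (65/22 + Y)*(1/(2*Y)) = (65/22 + Y)/(2*Y))
(-383 - 274)*k(N(s(3))) = (-383 - 274)*((1/44)*(65 + 22*1)/1) = -657*(65 + 22)/44 = -657*87/44 = -57159/44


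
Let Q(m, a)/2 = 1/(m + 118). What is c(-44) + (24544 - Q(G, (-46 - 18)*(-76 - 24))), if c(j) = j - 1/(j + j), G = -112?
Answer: 6467915/264 ≈ 24500.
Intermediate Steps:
Q(m, a) = 2/(118 + m) (Q(m, a) = 2/(m + 118) = 2/(118 + m))
c(j) = j - 1/(2*j)
c(-44) + (24544 - Q(G, (-46 - 18)*(-76 - 24))) = (-44 - ½/(-44)) + (24544 - 2/(118 - 112)) = (-44 - ½*(-1/44)) + (24544 - 2/6) = (-44 + 1/88) + (24544 - 2/6) = -3871/88 + (24544 - 1*⅓) = -3871/88 + (24544 - ⅓) = -3871/88 + 73631/3 = 6467915/264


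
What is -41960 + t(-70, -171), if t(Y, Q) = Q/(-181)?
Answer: -7594589/181 ≈ -41959.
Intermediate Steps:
t(Y, Q) = -Q/181 (t(Y, Q) = Q*(-1/181) = -Q/181)
-41960 + t(-70, -171) = -41960 - 1/181*(-171) = -41960 + 171/181 = -7594589/181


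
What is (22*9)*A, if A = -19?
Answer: -3762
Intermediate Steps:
(22*9)*A = (22*9)*(-19) = 198*(-19) = -3762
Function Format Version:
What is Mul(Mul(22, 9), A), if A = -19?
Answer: -3762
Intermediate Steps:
Mul(Mul(22, 9), A) = Mul(Mul(22, 9), -19) = Mul(198, -19) = -3762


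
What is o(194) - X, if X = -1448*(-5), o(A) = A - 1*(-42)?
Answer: -7004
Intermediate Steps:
o(A) = 42 + A (o(A) = A + 42 = 42 + A)
X = 7240
o(194) - X = (42 + 194) - 1*7240 = 236 - 7240 = -7004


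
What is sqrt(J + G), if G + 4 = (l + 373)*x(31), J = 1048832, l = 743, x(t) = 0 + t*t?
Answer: 2*sqrt(530326) ≈ 1456.5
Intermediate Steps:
x(t) = t**2 (x(t) = 0 + t**2 = t**2)
G = 1072472 (G = -4 + (743 + 373)*31**2 = -4 + 1116*961 = -4 + 1072476 = 1072472)
sqrt(J + G) = sqrt(1048832 + 1072472) = sqrt(2121304) = 2*sqrt(530326)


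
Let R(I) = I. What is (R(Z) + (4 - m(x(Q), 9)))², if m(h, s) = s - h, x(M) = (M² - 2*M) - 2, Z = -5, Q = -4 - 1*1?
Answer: 529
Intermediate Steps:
Q = -5 (Q = -4 - 1 = -5)
x(M) = -2 + M² - 2*M
(R(Z) + (4 - m(x(Q), 9)))² = (-5 + (4 - (9 - (-2 + (-5)² - 2*(-5)))))² = (-5 + (4 - (9 - (-2 + 25 + 10))))² = (-5 + (4 - (9 - 1*33)))² = (-5 + (4 - (9 - 33)))² = (-5 + (4 - 1*(-24)))² = (-5 + (4 + 24))² = (-5 + 28)² = 23² = 529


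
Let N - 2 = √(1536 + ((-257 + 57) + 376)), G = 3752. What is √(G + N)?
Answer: √(3754 + 4*√107) ≈ 61.607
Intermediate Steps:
N = 2 + 4*√107 (N = 2 + √(1536 + ((-257 + 57) + 376)) = 2 + √(1536 + (-200 + 376)) = 2 + √(1536 + 176) = 2 + √1712 = 2 + 4*√107 ≈ 43.376)
√(G + N) = √(3752 + (2 + 4*√107)) = √(3754 + 4*√107)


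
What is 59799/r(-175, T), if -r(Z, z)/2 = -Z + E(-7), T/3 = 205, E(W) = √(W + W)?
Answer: -498325/2918 + 19933*I*√14/20426 ≈ -170.78 + 3.6513*I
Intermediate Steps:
E(W) = √2*√W (E(W) = √(2*W) = √2*√W)
T = 615 (T = 3*205 = 615)
r(Z, z) = 2*Z - 2*I*√14 (r(Z, z) = -2*(-Z + √2*√(-7)) = -2*(-Z + √2*(I*√7)) = -2*(-Z + I*√14) = 2*Z - 2*I*√14)
59799/r(-175, T) = 59799/(2*(-175) - 2*I*√14) = 59799/(-350 - 2*I*√14)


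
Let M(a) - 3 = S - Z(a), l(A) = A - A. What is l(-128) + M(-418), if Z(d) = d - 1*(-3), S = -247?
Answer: 171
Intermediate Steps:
l(A) = 0
Z(d) = 3 + d (Z(d) = d + 3 = 3 + d)
M(a) = -247 - a (M(a) = 3 + (-247 - (3 + a)) = 3 + (-247 + (-3 - a)) = 3 + (-250 - a) = -247 - a)
l(-128) + M(-418) = 0 + (-247 - 1*(-418)) = 0 + (-247 + 418) = 0 + 171 = 171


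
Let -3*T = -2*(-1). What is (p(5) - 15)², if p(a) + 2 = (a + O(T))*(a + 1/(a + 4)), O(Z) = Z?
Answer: 19321/729 ≈ 26.503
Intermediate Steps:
T = -⅔ (T = -(-2)*(-1)/3 = -⅓*2 = -⅔ ≈ -0.66667)
p(a) = -2 + (-⅔ + a)*(a + 1/(4 + a)) (p(a) = -2 + (a - ⅔)*(a + 1/(a + 4)) = -2 + (-⅔ + a)*(a + 1/(4 + a)))
(p(5) - 15)² = ((-26 - 11*5 + 3*5³ + 10*5²)/(3*(4 + 5)) - 15)² = ((⅓)*(-26 - 55 + 3*125 + 10*25)/9 - 15)² = ((⅓)*(⅑)*(-26 - 55 + 375 + 250) - 15)² = ((⅓)*(⅑)*544 - 15)² = (544/27 - 15)² = (139/27)² = 19321/729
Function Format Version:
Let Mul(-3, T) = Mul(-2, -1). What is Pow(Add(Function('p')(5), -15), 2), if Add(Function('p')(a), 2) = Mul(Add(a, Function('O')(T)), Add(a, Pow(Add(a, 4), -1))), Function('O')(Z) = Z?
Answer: Rational(19321, 729) ≈ 26.503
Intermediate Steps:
T = Rational(-2, 3) (T = Mul(Rational(-1, 3), Mul(-2, -1)) = Mul(Rational(-1, 3), 2) = Rational(-2, 3) ≈ -0.66667)
Function('p')(a) = Add(-2, Mul(Add(Rational(-2, 3), a), Add(a, Pow(Add(4, a), -1)))) (Function('p')(a) = Add(-2, Mul(Add(a, Rational(-2, 3)), Add(a, Pow(Add(a, 4), -1)))) = Add(-2, Mul(Add(Rational(-2, 3), a), Add(a, Pow(Add(4, a), -1)))))
Pow(Add(Function('p')(5), -15), 2) = Pow(Add(Mul(Rational(1, 3), Pow(Add(4, 5), -1), Add(-26, Mul(-11, 5), Mul(3, Pow(5, 3)), Mul(10, Pow(5, 2)))), -15), 2) = Pow(Add(Mul(Rational(1, 3), Pow(9, -1), Add(-26, -55, Mul(3, 125), Mul(10, 25))), -15), 2) = Pow(Add(Mul(Rational(1, 3), Rational(1, 9), Add(-26, -55, 375, 250)), -15), 2) = Pow(Add(Mul(Rational(1, 3), Rational(1, 9), 544), -15), 2) = Pow(Add(Rational(544, 27), -15), 2) = Pow(Rational(139, 27), 2) = Rational(19321, 729)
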